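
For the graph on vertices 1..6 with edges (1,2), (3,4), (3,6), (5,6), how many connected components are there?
2 (components: {1, 2}, {3, 4, 5, 6})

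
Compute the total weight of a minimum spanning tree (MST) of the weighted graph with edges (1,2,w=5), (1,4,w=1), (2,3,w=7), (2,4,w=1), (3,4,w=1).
3 (MST edges: (1,4,w=1), (2,4,w=1), (3,4,w=1); sum of weights 1 + 1 + 1 = 3)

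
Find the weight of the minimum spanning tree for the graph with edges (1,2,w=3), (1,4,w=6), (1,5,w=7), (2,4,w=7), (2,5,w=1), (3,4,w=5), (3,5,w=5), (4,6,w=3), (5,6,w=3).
15 (MST edges: (1,2,w=3), (2,5,w=1), (3,5,w=5), (4,6,w=3), (5,6,w=3); sum of weights 3 + 1 + 5 + 3 + 3 = 15)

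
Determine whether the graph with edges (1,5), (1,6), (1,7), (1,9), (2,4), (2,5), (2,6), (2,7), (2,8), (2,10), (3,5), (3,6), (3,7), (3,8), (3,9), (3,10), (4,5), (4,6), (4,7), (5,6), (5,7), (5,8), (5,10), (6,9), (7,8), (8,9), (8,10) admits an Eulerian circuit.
Yes (the graph is connected and all 10 vertices have even degree)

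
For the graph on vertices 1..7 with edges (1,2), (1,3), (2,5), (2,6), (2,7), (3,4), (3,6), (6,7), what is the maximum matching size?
3 (matching: (2,5), (3,4), (6,7); upper bound floor(n/2) = floor(7/2) = 3)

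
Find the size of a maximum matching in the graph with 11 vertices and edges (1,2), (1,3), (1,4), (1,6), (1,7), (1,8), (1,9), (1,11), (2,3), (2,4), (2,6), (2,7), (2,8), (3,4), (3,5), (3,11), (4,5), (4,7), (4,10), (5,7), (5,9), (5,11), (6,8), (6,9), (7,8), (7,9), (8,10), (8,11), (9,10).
5 (matching: (1,7), (2,4), (5,11), (6,8), (9,10); upper bound floor(n/2) = floor(11/2) = 5)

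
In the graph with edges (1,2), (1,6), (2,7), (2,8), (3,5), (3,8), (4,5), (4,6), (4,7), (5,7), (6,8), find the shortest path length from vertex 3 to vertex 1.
3 (path: 3 -> 8 -> 6 -> 1, 3 edges)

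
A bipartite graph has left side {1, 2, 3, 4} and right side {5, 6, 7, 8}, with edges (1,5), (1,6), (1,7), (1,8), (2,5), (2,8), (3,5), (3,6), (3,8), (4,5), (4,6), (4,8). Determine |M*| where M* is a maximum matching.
4 (matching: (1,7), (2,8), (3,6), (4,5); upper bound min(|L|,|R|) = min(4,4) = 4)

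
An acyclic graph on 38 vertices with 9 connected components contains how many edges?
29 (Each of the 9 component trees on V_i vertices has V_i - 1 edges; summing gives V - C = 38 - 9 = 29)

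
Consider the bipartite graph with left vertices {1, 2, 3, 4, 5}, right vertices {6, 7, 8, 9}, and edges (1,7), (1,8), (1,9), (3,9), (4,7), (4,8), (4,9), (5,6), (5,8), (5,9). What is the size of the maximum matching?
4 (matching: (1,8), (3,9), (4,7), (5,6); upper bound min(|L|,|R|) = min(5,4) = 4)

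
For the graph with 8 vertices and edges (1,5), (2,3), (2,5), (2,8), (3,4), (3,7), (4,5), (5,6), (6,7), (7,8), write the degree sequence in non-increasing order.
[4, 3, 3, 3, 2, 2, 2, 1] (degrees: deg(1)=1, deg(2)=3, deg(3)=3, deg(4)=2, deg(5)=4, deg(6)=2, deg(7)=3, deg(8)=2)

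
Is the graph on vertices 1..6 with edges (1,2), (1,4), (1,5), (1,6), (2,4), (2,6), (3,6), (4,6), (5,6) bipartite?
No (odd cycle of length 3: 2 -> 1 -> 6 -> 2)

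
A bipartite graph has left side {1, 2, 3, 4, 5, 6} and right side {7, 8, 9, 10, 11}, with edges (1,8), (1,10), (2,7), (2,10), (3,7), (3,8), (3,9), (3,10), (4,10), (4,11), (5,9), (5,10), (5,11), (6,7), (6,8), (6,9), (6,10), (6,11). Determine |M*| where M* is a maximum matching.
5 (matching: (1,10), (2,7), (3,9), (4,11), (6,8); upper bound min(|L|,|R|) = min(6,5) = 5)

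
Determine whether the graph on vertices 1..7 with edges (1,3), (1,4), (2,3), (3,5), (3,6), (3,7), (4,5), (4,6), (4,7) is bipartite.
Yes. Partition: {1, 2, 5, 6, 7}, {3, 4}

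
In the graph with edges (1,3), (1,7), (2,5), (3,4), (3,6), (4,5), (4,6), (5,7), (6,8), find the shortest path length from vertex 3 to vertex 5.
2 (path: 3 -> 4 -> 5, 2 edges)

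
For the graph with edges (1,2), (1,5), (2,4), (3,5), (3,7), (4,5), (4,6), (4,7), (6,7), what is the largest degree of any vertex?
4 (attained at vertex 4)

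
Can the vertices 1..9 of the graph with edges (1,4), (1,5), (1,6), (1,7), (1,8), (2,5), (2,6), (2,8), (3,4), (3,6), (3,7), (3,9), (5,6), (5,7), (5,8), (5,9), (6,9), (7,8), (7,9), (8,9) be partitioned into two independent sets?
No (odd cycle of length 3: 5 -> 1 -> 6 -> 5)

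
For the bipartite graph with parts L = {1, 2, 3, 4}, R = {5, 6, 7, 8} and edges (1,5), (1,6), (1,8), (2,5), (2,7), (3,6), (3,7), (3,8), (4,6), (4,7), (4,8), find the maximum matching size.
4 (matching: (1,8), (2,5), (3,6), (4,7); upper bound min(|L|,|R|) = min(4,4) = 4)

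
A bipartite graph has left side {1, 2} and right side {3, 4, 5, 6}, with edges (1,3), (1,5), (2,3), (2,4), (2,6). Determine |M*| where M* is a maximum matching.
2 (matching: (1,5), (2,6); upper bound min(|L|,|R|) = min(2,4) = 2)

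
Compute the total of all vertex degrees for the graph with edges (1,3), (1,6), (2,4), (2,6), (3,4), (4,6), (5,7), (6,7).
16 (handshake: sum of degrees = 2|E| = 2 x 8 = 16)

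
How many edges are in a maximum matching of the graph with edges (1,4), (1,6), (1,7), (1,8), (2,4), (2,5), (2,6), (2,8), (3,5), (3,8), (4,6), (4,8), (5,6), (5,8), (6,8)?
4 (matching: (1,7), (2,6), (3,5), (4,8); upper bound floor(n/2) = floor(8/2) = 4)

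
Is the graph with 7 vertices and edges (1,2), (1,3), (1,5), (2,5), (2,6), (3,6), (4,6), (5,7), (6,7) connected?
Yes (BFS from 1 visits [1, 2, 3, 5, 6, 7, 4] — all 7 vertices reached)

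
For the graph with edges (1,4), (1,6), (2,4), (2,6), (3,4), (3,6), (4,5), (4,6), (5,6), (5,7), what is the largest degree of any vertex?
5 (attained at vertices 4, 6)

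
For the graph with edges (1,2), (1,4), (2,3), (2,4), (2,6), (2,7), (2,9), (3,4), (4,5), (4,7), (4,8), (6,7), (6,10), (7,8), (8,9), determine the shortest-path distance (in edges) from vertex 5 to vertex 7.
2 (path: 5 -> 4 -> 7, 2 edges)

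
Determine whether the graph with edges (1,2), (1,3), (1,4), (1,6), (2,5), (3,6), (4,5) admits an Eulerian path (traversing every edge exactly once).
Yes — and in fact it has an Eulerian circuit (the graph is connected and all 6 vertices have even degree)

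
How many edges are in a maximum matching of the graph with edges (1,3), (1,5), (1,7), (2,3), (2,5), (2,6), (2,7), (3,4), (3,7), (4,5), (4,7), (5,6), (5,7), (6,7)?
3 (matching: (1,5), (2,6), (4,7); upper bound floor(n/2) = floor(7/2) = 3)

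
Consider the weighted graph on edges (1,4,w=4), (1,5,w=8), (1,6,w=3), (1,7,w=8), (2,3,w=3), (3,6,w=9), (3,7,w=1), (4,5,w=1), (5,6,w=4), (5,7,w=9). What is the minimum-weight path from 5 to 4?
1 (path: 5 -> 4; weights 1 = 1)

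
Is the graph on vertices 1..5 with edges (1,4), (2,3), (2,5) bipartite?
Yes. Partition: {1, 2}, {3, 4, 5}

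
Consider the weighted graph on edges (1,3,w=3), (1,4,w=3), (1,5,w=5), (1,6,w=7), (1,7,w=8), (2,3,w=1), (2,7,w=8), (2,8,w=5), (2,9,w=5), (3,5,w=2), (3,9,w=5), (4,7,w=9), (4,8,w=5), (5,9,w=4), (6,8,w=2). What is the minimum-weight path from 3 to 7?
9 (path: 3 -> 2 -> 7; weights 1 + 8 = 9)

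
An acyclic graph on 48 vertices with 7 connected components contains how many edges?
41 (Each of the 7 component trees on V_i vertices has V_i - 1 edges; summing gives V - C = 48 - 7 = 41)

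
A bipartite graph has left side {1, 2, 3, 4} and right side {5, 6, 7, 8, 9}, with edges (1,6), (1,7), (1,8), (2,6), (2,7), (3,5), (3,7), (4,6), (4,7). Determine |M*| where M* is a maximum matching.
4 (matching: (1,8), (2,7), (3,5), (4,6); upper bound min(|L|,|R|) = min(4,5) = 4)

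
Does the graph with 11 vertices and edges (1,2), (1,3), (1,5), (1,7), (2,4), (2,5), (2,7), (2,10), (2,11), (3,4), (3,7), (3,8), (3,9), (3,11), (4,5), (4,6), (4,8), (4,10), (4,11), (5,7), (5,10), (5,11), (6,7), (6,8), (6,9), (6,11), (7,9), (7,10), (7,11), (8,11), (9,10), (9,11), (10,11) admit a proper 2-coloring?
No (odd cycle of length 3: 3 -> 1 -> 7 -> 3)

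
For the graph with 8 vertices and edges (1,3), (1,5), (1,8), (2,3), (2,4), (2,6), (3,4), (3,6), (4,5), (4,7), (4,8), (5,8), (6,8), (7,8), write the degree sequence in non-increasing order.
[5, 5, 4, 3, 3, 3, 3, 2] (degrees: deg(1)=3, deg(2)=3, deg(3)=4, deg(4)=5, deg(5)=3, deg(6)=3, deg(7)=2, deg(8)=5)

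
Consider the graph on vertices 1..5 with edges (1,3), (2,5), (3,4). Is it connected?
No, it has 2 components: {1, 3, 4}, {2, 5}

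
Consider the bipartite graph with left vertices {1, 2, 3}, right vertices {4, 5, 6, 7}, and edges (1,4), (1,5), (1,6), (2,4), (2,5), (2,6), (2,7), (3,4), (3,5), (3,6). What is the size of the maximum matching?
3 (matching: (1,6), (2,7), (3,5); upper bound min(|L|,|R|) = min(3,4) = 3)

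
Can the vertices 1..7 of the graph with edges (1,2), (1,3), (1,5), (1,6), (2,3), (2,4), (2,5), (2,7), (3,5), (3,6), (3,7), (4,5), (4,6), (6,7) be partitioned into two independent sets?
No (odd cycle of length 3: 2 -> 1 -> 3 -> 2)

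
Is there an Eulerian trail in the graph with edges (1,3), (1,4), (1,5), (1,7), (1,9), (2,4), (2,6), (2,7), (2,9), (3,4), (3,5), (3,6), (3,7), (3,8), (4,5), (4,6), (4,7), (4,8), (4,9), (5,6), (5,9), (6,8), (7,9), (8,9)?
No (4 vertices have odd degree: {1, 5, 6, 7}; Eulerian path requires 0 or 2)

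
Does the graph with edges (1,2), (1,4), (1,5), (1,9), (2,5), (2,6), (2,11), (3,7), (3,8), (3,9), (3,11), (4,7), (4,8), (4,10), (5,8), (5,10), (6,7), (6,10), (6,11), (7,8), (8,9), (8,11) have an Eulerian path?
Yes (the graph is connected and exactly 2 vertices have odd degree: {9, 10}; any Eulerian path must start and end at those)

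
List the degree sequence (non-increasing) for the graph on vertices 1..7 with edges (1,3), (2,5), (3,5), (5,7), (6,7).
[3, 2, 2, 1, 1, 1, 0] (degrees: deg(1)=1, deg(2)=1, deg(3)=2, deg(4)=0, deg(5)=3, deg(6)=1, deg(7)=2)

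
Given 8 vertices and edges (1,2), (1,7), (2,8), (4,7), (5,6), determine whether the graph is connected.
No, it has 3 components: {1, 2, 4, 7, 8}, {3}, {5, 6}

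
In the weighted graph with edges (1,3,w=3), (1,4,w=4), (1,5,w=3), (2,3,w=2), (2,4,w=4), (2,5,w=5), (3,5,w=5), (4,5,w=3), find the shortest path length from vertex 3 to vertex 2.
2 (path: 3 -> 2; weights 2 = 2)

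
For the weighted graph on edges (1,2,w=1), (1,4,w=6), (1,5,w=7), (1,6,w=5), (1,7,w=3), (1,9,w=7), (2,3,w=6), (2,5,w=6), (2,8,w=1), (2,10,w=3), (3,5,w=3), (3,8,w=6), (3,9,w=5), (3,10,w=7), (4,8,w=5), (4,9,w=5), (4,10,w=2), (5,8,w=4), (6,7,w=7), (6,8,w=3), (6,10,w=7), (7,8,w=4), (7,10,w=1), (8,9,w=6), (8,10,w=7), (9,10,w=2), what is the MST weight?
20 (MST edges: (1,2,w=1), (1,7,w=3), (2,8,w=1), (3,5,w=3), (4,10,w=2), (5,8,w=4), (6,8,w=3), (7,10,w=1), (9,10,w=2); sum of weights 1 + 3 + 1 + 3 + 2 + 4 + 3 + 1 + 2 = 20)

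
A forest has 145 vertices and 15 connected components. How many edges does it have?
130 (Each of the 15 component trees on V_i vertices has V_i - 1 edges; summing gives V - C = 145 - 15 = 130)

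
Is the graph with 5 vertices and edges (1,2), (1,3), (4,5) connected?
No, it has 2 components: {1, 2, 3}, {4, 5}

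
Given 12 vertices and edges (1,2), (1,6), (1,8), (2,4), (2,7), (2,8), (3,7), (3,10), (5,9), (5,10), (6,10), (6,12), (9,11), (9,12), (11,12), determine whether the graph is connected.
Yes (BFS from 1 visits [1, 2, 6, 8, 4, 7, 10, 12, 3, 5, 9, 11] — all 12 vertices reached)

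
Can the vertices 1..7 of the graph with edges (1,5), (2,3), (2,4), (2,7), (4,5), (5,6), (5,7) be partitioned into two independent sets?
Yes. Partition: {1, 3, 4, 6, 7}, {2, 5}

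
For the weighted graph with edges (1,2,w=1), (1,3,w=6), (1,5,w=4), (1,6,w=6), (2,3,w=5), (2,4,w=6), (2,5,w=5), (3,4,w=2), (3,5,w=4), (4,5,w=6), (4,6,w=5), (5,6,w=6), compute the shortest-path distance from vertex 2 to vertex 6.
7 (path: 2 -> 1 -> 6; weights 1 + 6 = 7)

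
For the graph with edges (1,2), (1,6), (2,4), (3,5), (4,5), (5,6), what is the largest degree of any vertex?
3 (attained at vertex 5)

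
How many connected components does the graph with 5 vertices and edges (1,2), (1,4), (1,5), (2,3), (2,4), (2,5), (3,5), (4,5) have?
1 (components: {1, 2, 3, 4, 5})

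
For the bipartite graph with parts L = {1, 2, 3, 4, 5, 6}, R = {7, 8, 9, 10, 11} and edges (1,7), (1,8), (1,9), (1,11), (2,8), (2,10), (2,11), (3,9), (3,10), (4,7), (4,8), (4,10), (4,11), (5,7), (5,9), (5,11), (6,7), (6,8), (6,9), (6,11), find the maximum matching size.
5 (matching: (1,11), (2,10), (3,9), (4,8), (5,7); upper bound min(|L|,|R|) = min(6,5) = 5)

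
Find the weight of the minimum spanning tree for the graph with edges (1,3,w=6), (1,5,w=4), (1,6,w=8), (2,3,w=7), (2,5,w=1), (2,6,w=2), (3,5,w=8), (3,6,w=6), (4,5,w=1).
14 (MST edges: (1,3,w=6), (1,5,w=4), (2,5,w=1), (2,6,w=2), (4,5,w=1); sum of weights 6 + 4 + 1 + 2 + 1 = 14)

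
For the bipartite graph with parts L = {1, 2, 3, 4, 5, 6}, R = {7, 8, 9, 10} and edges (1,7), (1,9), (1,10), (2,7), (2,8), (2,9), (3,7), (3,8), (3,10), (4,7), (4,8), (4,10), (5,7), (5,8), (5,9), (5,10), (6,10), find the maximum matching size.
4 (matching: (1,10), (2,9), (3,8), (4,7); upper bound min(|L|,|R|) = min(6,4) = 4)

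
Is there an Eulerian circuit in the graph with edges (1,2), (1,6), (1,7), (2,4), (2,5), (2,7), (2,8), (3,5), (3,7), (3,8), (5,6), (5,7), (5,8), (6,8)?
No (6 vertices have odd degree: {1, 2, 3, 4, 5, 6}; Eulerian circuit requires 0)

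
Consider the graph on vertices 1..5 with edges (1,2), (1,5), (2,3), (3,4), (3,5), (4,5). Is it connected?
Yes (BFS from 1 visits [1, 2, 5, 3, 4] — all 5 vertices reached)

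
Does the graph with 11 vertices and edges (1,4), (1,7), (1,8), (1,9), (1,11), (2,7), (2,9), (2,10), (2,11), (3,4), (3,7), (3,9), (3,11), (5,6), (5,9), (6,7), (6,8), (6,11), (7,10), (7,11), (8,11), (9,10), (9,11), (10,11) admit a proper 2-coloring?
No (odd cycle of length 3: 11 -> 1 -> 9 -> 11)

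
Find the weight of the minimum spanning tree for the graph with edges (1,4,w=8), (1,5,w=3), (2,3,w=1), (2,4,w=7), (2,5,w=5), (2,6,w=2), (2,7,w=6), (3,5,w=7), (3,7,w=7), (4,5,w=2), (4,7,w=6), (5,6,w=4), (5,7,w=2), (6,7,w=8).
14 (MST edges: (1,5,w=3), (2,3,w=1), (2,6,w=2), (4,5,w=2), (5,6,w=4), (5,7,w=2); sum of weights 3 + 1 + 2 + 2 + 4 + 2 = 14)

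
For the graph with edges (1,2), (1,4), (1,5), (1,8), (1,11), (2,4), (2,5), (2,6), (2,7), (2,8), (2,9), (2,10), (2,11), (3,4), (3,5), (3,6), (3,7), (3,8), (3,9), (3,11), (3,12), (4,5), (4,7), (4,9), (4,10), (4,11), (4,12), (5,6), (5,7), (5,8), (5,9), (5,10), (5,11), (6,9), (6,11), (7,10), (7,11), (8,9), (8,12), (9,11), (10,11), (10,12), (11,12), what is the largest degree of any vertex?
10 (attained at vertices 5, 11)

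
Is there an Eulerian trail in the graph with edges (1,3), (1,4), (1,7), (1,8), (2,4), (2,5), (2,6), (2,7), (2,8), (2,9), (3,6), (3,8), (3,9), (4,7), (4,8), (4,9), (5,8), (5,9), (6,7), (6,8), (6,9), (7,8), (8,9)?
No (4 vertices have odd degree: {4, 5, 6, 7}; Eulerian path requires 0 or 2)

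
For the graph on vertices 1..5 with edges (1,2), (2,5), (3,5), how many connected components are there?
2 (components: {1, 2, 3, 5}, {4})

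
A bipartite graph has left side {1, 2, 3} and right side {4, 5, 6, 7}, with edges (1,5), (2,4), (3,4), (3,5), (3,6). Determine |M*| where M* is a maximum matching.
3 (matching: (1,5), (2,4), (3,6); upper bound min(|L|,|R|) = min(3,4) = 3)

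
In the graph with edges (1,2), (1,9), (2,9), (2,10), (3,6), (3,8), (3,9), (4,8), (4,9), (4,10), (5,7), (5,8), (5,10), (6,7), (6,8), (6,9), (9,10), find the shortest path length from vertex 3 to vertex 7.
2 (path: 3 -> 6 -> 7, 2 edges)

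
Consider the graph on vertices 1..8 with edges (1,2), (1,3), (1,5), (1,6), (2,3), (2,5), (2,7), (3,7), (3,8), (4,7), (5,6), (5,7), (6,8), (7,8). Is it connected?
Yes (BFS from 1 visits [1, 2, 3, 5, 6, 7, 8, 4] — all 8 vertices reached)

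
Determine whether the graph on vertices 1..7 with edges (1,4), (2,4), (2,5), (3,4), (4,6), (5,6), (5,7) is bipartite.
Yes. Partition: {1, 2, 3, 6, 7}, {4, 5}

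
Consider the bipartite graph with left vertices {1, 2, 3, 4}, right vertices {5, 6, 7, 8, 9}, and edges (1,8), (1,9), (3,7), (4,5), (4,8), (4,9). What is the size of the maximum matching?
3 (matching: (1,9), (3,7), (4,8); upper bound min(|L|,|R|) = min(4,5) = 4)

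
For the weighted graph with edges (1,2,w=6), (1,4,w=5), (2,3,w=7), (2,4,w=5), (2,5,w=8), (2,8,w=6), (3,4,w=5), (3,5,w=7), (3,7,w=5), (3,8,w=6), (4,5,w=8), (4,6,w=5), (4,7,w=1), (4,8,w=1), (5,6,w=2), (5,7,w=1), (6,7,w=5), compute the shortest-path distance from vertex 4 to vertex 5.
2 (path: 4 -> 7 -> 5; weights 1 + 1 = 2)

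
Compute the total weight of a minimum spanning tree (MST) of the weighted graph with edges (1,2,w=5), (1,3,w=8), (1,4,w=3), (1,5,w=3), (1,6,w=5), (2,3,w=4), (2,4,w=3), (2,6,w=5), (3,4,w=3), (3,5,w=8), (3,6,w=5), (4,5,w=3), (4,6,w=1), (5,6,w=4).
13 (MST edges: (1,4,w=3), (1,5,w=3), (2,4,w=3), (3,4,w=3), (4,6,w=1); sum of weights 3 + 3 + 3 + 3 + 1 = 13)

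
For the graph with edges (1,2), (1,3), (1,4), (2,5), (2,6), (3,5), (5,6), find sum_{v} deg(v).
14 (handshake: sum of degrees = 2|E| = 2 x 7 = 14)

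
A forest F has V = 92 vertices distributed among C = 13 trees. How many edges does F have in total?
79 (Each of the 13 component trees on V_i vertices has V_i - 1 edges; summing gives V - C = 92 - 13 = 79)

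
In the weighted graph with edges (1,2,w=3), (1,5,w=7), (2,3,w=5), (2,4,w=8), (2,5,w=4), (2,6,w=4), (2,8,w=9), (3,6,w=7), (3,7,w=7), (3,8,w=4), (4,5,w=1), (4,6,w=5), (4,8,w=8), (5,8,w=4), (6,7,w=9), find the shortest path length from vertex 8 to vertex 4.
5 (path: 8 -> 5 -> 4; weights 4 + 1 = 5)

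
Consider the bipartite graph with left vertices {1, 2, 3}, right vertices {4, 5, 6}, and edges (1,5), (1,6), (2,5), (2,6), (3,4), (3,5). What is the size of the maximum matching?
3 (matching: (1,6), (2,5), (3,4); upper bound min(|L|,|R|) = min(3,3) = 3)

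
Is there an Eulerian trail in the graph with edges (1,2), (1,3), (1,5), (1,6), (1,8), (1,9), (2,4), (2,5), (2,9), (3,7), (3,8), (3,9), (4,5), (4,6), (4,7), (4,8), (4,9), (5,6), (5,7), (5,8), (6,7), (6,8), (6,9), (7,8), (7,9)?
Yes — and in fact it has an Eulerian circuit (the graph is connected and all 9 vertices have even degree)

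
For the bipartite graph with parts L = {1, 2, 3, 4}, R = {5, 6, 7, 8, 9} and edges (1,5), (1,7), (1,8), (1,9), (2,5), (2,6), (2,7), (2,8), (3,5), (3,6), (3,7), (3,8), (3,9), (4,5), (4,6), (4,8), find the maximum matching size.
4 (matching: (1,9), (2,8), (3,7), (4,6); upper bound min(|L|,|R|) = min(4,5) = 4)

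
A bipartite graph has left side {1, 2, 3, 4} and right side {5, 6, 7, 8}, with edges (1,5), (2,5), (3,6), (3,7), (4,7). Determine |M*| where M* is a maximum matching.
3 (matching: (1,5), (3,6), (4,7); upper bound min(|L|,|R|) = min(4,4) = 4)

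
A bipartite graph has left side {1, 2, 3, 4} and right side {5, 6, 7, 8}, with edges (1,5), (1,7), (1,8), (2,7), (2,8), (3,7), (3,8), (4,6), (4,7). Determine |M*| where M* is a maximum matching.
4 (matching: (1,5), (2,7), (3,8), (4,6); upper bound min(|L|,|R|) = min(4,4) = 4)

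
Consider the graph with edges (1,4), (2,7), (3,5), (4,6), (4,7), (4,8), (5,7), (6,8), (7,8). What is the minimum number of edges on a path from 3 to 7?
2 (path: 3 -> 5 -> 7, 2 edges)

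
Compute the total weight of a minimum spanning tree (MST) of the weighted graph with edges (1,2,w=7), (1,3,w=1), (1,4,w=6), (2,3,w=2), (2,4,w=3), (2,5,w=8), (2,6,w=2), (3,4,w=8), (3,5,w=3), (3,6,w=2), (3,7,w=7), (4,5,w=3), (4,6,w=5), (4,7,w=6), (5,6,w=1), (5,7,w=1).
10 (MST edges: (1,3,w=1), (2,3,w=2), (2,4,w=3), (2,6,w=2), (5,6,w=1), (5,7,w=1); sum of weights 1 + 2 + 3 + 2 + 1 + 1 = 10)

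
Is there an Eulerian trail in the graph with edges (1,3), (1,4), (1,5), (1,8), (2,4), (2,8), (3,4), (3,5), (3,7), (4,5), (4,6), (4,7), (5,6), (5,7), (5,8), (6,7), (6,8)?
Yes — and in fact it has an Eulerian circuit (the graph is connected and all 8 vertices have even degree)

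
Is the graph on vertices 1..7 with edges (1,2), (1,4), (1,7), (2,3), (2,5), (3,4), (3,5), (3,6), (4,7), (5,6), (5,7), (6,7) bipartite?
No (odd cycle of length 3: 4 -> 1 -> 7 -> 4)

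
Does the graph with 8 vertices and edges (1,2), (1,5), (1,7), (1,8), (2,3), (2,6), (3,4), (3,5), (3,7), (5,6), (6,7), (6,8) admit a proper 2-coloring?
Yes. Partition: {1, 3, 6}, {2, 4, 5, 7, 8}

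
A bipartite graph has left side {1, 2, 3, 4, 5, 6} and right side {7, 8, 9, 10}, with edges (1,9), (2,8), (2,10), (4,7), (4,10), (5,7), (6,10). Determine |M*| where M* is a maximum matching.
4 (matching: (1,9), (2,8), (4,10), (5,7); upper bound min(|L|,|R|) = min(6,4) = 4)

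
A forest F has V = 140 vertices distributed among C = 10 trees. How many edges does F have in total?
130 (Each of the 10 component trees on V_i vertices has V_i - 1 edges; summing gives V - C = 140 - 10 = 130)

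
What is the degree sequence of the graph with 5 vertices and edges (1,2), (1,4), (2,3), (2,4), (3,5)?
[3, 2, 2, 2, 1] (degrees: deg(1)=2, deg(2)=3, deg(3)=2, deg(4)=2, deg(5)=1)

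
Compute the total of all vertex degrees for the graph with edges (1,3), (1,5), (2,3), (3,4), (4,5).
10 (handshake: sum of degrees = 2|E| = 2 x 5 = 10)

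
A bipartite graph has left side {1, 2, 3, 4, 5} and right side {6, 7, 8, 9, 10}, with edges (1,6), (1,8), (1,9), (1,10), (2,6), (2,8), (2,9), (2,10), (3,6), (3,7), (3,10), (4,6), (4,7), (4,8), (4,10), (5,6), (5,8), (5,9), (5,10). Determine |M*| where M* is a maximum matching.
5 (matching: (1,10), (2,9), (3,7), (4,8), (5,6); upper bound min(|L|,|R|) = min(5,5) = 5)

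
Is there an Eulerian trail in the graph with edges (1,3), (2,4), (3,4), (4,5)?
No (4 vertices have odd degree: {1, 2, 4, 5}; Eulerian path requires 0 or 2)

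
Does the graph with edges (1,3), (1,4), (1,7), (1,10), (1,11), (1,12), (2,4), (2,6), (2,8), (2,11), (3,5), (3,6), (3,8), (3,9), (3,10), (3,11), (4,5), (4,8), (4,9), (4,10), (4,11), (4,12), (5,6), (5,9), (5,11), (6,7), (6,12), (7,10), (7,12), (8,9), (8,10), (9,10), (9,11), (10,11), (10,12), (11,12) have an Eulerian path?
No (4 vertices have odd degree: {3, 5, 6, 8}; Eulerian path requires 0 or 2)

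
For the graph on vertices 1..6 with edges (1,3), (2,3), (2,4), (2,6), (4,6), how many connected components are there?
2 (components: {1, 2, 3, 4, 6}, {5})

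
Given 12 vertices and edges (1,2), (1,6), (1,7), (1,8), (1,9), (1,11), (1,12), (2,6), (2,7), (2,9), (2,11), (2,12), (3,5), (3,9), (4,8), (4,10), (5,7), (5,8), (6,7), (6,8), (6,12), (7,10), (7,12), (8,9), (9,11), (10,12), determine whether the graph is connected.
Yes (BFS from 1 visits [1, 2, 6, 7, 8, 9, 11, 12, 5, 10, 4, 3] — all 12 vertices reached)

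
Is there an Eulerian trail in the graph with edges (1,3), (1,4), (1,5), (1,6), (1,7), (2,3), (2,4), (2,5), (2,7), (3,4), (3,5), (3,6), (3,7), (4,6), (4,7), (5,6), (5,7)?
No (4 vertices have odd degree: {1, 4, 5, 7}; Eulerian path requires 0 or 2)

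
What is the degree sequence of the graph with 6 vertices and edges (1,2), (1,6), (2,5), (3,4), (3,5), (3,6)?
[3, 2, 2, 2, 2, 1] (degrees: deg(1)=2, deg(2)=2, deg(3)=3, deg(4)=1, deg(5)=2, deg(6)=2)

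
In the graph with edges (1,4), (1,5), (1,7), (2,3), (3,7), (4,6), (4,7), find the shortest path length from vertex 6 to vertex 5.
3 (path: 6 -> 4 -> 1 -> 5, 3 edges)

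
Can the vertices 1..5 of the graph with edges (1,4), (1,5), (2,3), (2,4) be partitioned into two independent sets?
Yes. Partition: {1, 2}, {3, 4, 5}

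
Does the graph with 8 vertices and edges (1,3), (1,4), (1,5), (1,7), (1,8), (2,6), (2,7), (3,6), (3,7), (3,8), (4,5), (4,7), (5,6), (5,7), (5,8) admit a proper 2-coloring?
No (odd cycle of length 3: 5 -> 1 -> 4 -> 5)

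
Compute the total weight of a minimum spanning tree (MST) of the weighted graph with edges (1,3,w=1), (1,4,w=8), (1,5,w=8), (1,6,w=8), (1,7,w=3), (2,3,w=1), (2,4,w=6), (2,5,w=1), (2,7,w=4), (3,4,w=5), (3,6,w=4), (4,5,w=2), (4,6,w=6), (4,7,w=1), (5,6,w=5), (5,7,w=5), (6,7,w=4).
10 (MST edges: (1,3,w=1), (2,3,w=1), (2,5,w=1), (3,6,w=4), (4,5,w=2), (4,7,w=1); sum of weights 1 + 1 + 1 + 4 + 2 + 1 = 10)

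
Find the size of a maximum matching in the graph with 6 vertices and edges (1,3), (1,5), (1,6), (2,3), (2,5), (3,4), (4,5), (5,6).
3 (matching: (1,6), (2,5), (3,4); upper bound floor(n/2) = floor(6/2) = 3)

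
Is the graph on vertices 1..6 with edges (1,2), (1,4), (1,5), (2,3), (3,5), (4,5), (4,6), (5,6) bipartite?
No (odd cycle of length 3: 5 -> 1 -> 4 -> 5)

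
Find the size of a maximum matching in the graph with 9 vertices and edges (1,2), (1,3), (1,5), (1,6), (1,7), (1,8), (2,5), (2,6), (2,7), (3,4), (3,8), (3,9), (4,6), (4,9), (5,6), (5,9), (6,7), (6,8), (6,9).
4 (matching: (1,7), (2,5), (4,9), (6,8); upper bound floor(n/2) = floor(9/2) = 4)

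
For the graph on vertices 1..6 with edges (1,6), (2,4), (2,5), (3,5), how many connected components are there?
2 (components: {1, 6}, {2, 3, 4, 5})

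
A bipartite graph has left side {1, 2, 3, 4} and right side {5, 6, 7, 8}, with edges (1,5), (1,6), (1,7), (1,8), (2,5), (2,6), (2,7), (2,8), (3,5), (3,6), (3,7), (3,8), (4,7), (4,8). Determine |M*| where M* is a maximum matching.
4 (matching: (1,8), (2,5), (3,6), (4,7); upper bound min(|L|,|R|) = min(4,4) = 4)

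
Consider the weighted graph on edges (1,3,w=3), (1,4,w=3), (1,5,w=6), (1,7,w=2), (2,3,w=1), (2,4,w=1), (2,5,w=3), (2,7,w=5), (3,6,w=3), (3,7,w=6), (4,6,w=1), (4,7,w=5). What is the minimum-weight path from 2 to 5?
3 (path: 2 -> 5; weights 3 = 3)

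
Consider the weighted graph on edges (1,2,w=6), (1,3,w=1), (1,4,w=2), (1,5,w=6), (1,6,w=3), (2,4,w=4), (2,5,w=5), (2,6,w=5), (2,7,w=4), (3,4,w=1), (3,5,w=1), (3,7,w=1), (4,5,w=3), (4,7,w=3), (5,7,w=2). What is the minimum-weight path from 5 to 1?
2 (path: 5 -> 3 -> 1; weights 1 + 1 = 2)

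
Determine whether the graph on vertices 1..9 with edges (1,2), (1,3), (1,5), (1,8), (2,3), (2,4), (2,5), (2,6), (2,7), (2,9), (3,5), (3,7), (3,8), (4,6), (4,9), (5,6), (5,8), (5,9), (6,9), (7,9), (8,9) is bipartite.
No (odd cycle of length 3: 3 -> 1 -> 8 -> 3)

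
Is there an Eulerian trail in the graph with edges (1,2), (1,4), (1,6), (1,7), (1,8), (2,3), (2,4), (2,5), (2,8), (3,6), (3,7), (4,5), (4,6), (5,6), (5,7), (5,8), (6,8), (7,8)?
No (6 vertices have odd degree: {1, 2, 3, 5, 6, 8}; Eulerian path requires 0 or 2)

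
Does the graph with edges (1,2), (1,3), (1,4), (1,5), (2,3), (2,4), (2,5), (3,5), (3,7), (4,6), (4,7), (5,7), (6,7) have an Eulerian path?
Yes — and in fact it has an Eulerian circuit (the graph is connected and all 7 vertices have even degree)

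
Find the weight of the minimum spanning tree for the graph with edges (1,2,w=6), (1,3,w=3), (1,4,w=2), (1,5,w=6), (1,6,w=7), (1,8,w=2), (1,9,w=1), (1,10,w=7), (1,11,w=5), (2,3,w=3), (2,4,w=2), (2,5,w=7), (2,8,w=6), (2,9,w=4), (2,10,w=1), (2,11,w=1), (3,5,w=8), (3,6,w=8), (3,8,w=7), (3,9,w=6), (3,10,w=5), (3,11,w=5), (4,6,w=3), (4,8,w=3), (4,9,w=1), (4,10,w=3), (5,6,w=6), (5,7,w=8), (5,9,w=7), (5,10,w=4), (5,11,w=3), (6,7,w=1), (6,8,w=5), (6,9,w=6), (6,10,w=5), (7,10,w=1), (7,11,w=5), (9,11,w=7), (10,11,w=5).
16 (MST edges: (1,3,w=3), (1,8,w=2), (1,9,w=1), (2,4,w=2), (2,10,w=1), (2,11,w=1), (4,9,w=1), (5,11,w=3), (6,7,w=1), (7,10,w=1); sum of weights 3 + 2 + 1 + 2 + 1 + 1 + 1 + 3 + 1 + 1 = 16)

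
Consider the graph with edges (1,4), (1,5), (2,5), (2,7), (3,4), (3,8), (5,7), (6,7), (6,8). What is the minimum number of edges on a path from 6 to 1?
3 (path: 6 -> 7 -> 5 -> 1, 3 edges)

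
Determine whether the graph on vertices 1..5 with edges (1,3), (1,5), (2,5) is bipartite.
Yes. Partition: {1, 2, 4}, {3, 5}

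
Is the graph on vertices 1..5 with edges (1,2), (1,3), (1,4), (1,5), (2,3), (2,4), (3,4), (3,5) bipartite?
No (odd cycle of length 3: 5 -> 1 -> 3 -> 5)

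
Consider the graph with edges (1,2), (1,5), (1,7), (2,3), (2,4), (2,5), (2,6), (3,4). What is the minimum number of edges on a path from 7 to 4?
3 (path: 7 -> 1 -> 2 -> 4, 3 edges)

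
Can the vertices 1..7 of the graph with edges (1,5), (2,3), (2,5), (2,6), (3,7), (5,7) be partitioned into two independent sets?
Yes. Partition: {1, 2, 4, 7}, {3, 5, 6}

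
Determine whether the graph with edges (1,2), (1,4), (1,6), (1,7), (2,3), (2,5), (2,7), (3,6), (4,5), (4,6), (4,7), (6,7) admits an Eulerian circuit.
Yes (the graph is connected and all 7 vertices have even degree)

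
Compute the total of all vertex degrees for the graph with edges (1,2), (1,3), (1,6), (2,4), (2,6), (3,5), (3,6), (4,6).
16 (handshake: sum of degrees = 2|E| = 2 x 8 = 16)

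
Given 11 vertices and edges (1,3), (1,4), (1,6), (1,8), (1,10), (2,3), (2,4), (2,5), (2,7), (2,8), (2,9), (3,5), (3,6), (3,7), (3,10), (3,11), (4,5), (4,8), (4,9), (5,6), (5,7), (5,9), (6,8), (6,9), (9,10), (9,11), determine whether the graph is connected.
Yes (BFS from 1 visits [1, 3, 4, 6, 8, 10, 2, 5, 7, 11, 9] — all 11 vertices reached)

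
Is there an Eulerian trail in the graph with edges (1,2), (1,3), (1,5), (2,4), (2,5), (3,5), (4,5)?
Yes (the graph is connected and exactly 2 vertices have odd degree: {1, 2}; any Eulerian path must start and end at those)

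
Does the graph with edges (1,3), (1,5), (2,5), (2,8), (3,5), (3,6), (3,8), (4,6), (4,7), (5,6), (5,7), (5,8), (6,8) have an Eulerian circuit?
Yes (the graph is connected and all 8 vertices have even degree)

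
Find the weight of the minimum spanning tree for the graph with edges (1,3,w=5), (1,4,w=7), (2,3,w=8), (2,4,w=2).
14 (MST edges: (1,3,w=5), (1,4,w=7), (2,4,w=2); sum of weights 5 + 7 + 2 = 14)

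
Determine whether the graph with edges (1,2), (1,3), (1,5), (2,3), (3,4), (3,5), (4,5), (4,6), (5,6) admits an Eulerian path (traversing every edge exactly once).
Yes (the graph is connected and exactly 2 vertices have odd degree: {1, 4}; any Eulerian path must start and end at those)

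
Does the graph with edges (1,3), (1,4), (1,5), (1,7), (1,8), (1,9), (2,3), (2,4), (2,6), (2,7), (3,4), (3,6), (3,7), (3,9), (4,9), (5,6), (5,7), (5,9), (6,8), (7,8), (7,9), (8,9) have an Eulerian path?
Yes — and in fact it has an Eulerian circuit (the graph is connected and all 9 vertices have even degree)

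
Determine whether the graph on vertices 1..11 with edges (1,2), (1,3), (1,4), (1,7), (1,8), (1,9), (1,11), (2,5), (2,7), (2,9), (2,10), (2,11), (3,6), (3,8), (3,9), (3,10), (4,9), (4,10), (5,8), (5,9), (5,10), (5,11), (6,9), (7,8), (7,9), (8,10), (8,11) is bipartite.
No (odd cycle of length 3: 9 -> 1 -> 2 -> 9)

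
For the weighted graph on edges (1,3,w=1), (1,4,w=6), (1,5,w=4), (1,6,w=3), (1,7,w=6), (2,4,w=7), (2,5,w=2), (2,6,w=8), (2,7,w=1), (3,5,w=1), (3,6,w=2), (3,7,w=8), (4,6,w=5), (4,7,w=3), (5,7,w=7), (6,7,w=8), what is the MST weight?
10 (MST edges: (1,3,w=1), (2,5,w=2), (2,7,w=1), (3,5,w=1), (3,6,w=2), (4,7,w=3); sum of weights 1 + 2 + 1 + 1 + 2 + 3 = 10)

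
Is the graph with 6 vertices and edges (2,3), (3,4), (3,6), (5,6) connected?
No, it has 2 components: {1}, {2, 3, 4, 5, 6}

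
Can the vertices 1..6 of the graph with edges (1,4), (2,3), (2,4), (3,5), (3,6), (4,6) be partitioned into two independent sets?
Yes. Partition: {1, 2, 5, 6}, {3, 4}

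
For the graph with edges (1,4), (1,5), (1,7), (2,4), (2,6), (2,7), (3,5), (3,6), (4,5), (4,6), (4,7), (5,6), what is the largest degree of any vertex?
5 (attained at vertex 4)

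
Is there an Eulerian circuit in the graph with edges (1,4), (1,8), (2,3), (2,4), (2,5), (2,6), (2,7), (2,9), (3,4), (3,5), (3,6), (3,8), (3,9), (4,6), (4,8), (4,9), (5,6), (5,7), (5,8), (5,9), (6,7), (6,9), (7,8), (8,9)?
Yes (the graph is connected and all 9 vertices have even degree)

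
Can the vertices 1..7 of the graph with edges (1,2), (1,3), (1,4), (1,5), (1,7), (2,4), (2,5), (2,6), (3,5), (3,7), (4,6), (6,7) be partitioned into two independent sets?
No (odd cycle of length 3: 5 -> 1 -> 2 -> 5)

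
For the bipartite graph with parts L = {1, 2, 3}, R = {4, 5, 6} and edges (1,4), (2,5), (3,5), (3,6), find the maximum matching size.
3 (matching: (1,4), (2,5), (3,6); upper bound min(|L|,|R|) = min(3,3) = 3)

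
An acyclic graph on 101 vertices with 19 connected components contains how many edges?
82 (Each of the 19 component trees on V_i vertices has V_i - 1 edges; summing gives V - C = 101 - 19 = 82)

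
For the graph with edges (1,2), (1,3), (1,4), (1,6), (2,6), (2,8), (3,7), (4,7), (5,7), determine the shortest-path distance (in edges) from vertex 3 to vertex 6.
2 (path: 3 -> 1 -> 6, 2 edges)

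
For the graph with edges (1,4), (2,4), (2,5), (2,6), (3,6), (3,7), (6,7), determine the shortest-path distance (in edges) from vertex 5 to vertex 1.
3 (path: 5 -> 2 -> 4 -> 1, 3 edges)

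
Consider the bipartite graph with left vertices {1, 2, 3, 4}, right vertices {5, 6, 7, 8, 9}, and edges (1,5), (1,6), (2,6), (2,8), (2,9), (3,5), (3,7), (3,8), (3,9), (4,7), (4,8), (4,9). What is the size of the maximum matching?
4 (matching: (1,6), (2,9), (3,8), (4,7); upper bound min(|L|,|R|) = min(4,5) = 4)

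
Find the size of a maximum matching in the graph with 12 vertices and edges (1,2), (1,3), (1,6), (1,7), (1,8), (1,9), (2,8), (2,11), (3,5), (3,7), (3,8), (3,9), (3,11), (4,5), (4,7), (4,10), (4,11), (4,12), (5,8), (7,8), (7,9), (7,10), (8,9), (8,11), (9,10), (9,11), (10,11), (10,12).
6 (matching: (1,6), (2,11), (3,9), (4,5), (7,8), (10,12); upper bound floor(n/2) = floor(12/2) = 6)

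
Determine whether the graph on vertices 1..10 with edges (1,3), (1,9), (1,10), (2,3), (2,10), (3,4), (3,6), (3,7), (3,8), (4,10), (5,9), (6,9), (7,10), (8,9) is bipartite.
Yes. Partition: {1, 2, 4, 5, 6, 7, 8}, {3, 9, 10}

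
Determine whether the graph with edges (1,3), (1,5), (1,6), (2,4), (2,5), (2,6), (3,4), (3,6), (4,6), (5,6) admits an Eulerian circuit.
No (6 vertices have odd degree: {1, 2, 3, 4, 5, 6}; Eulerian circuit requires 0)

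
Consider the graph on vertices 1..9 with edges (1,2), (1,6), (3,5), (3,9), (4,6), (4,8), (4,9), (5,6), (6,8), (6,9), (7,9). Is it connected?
Yes (BFS from 1 visits [1, 2, 6, 4, 5, 8, 9, 3, 7] — all 9 vertices reached)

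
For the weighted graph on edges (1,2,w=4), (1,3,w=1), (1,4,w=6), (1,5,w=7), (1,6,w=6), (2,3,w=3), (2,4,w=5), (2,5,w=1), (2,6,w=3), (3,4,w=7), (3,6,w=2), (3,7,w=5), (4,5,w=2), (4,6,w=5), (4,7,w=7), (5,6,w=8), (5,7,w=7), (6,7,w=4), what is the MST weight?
13 (MST edges: (1,3,w=1), (2,3,w=3), (2,5,w=1), (3,6,w=2), (4,5,w=2), (6,7,w=4); sum of weights 1 + 3 + 1 + 2 + 2 + 4 = 13)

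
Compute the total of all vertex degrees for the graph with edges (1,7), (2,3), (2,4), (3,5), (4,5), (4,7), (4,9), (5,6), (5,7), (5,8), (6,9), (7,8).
24 (handshake: sum of degrees = 2|E| = 2 x 12 = 24)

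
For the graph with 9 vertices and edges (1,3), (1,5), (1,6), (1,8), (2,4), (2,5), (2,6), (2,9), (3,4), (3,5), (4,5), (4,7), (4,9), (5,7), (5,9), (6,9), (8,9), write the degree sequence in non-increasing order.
[6, 5, 5, 4, 4, 3, 3, 2, 2] (degrees: deg(1)=4, deg(2)=4, deg(3)=3, deg(4)=5, deg(5)=6, deg(6)=3, deg(7)=2, deg(8)=2, deg(9)=5)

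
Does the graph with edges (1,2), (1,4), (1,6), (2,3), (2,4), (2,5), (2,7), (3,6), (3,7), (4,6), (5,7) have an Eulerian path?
No (6 vertices have odd degree: {1, 2, 3, 4, 6, 7}; Eulerian path requires 0 or 2)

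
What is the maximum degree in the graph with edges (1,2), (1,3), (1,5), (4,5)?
3 (attained at vertex 1)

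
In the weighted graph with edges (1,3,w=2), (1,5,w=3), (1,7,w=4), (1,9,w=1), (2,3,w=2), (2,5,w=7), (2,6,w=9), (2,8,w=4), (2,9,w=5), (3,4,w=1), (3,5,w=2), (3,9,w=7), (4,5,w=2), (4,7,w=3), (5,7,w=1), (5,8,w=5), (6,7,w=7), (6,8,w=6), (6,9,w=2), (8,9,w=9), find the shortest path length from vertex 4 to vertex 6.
6 (path: 4 -> 3 -> 1 -> 9 -> 6; weights 1 + 2 + 1 + 2 = 6)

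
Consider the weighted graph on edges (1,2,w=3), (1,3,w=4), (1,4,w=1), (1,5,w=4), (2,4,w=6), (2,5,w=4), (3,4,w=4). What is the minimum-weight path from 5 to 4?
5 (path: 5 -> 1 -> 4; weights 4 + 1 = 5)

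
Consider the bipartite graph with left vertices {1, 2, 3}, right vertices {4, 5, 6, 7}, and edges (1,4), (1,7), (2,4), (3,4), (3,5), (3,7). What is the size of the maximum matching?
3 (matching: (1,7), (2,4), (3,5); upper bound min(|L|,|R|) = min(3,4) = 3)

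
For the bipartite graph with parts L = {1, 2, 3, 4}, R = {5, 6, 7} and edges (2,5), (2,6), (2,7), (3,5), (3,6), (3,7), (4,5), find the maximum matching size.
3 (matching: (2,7), (3,6), (4,5); upper bound min(|L|,|R|) = min(4,3) = 3)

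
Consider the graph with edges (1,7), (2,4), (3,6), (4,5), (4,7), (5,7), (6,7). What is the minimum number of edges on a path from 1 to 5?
2 (path: 1 -> 7 -> 5, 2 edges)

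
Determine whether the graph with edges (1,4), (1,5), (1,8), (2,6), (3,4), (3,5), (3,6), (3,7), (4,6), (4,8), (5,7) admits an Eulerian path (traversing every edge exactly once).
No (4 vertices have odd degree: {1, 2, 5, 6}; Eulerian path requires 0 or 2)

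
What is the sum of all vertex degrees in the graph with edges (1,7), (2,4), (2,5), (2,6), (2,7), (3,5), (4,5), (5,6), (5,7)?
18 (handshake: sum of degrees = 2|E| = 2 x 9 = 18)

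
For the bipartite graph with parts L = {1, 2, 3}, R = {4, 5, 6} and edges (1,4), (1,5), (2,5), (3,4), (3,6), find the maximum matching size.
3 (matching: (1,4), (2,5), (3,6); upper bound min(|L|,|R|) = min(3,3) = 3)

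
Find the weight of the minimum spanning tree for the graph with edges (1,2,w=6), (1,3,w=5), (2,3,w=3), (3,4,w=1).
9 (MST edges: (1,3,w=5), (2,3,w=3), (3,4,w=1); sum of weights 5 + 3 + 1 = 9)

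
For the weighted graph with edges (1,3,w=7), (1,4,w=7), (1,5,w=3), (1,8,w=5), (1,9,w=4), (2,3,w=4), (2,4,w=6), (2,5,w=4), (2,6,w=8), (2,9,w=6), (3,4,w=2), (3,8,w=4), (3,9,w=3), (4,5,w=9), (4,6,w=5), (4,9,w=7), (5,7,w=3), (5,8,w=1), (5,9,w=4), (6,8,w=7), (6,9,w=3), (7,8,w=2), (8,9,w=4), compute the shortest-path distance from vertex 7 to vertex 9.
6 (path: 7 -> 8 -> 9; weights 2 + 4 = 6)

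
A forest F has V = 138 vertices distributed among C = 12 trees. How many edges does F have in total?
126 (Each of the 12 component trees on V_i vertices has V_i - 1 edges; summing gives V - C = 138 - 12 = 126)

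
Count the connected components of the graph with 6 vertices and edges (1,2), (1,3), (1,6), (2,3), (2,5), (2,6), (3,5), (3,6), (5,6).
2 (components: {1, 2, 3, 5, 6}, {4})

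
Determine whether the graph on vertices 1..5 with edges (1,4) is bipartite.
Yes. Partition: {1, 2, 3, 5}, {4}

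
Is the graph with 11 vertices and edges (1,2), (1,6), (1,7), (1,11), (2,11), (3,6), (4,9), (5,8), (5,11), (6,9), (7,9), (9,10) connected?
Yes (BFS from 1 visits [1, 2, 6, 7, 11, 3, 9, 5, 4, 10, 8] — all 11 vertices reached)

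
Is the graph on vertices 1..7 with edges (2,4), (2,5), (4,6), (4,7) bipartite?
Yes. Partition: {1, 2, 3, 6, 7}, {4, 5}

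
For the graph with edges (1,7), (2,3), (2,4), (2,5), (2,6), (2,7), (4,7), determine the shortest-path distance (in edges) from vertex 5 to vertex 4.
2 (path: 5 -> 2 -> 4, 2 edges)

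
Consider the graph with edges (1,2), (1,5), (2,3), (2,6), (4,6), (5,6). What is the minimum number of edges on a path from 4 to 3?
3 (path: 4 -> 6 -> 2 -> 3, 3 edges)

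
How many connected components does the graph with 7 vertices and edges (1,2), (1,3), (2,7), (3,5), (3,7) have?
3 (components: {1, 2, 3, 5, 7}, {4}, {6})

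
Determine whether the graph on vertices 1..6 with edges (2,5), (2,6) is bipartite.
Yes. Partition: {1, 2, 3, 4}, {5, 6}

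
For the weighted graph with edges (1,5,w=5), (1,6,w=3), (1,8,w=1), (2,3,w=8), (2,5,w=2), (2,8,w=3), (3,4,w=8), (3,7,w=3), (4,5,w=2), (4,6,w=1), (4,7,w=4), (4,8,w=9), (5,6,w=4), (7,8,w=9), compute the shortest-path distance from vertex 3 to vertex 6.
8 (path: 3 -> 7 -> 4 -> 6; weights 3 + 4 + 1 = 8)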